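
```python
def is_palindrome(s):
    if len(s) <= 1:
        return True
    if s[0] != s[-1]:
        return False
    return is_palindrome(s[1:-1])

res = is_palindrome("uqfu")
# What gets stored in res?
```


is_palindrome("uqfu")
"uqfu": s[0]='u' == s[-1]='u' -> is_palindrome("qf")
"qf": s[0]='q' != s[-1]='f' -> False
= False


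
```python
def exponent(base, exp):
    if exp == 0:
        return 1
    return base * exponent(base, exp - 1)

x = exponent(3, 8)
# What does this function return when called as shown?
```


exponent(3, 8)
= 3 * exponent(3, 7)
= 3 * 3 * exponent(3, 6)
= 3 * 3 * 3 * exponent(3, 5)
= 3 * 3 * 3 * 3 * exponent(3, 4)
= 3 * 3 * 3 * 3 * 3 * exponent(3, 3)
= 3 * 3 * 3 * 3 * 3 * 3 * exponent(3, 2)
= 3 * 3 * 3 * 3 * 3 * 3 * 3 * exponent(3, 1)
= 3 * 3 * 3 * 3 * 3 * 3 * 3 * 3 * exponent(3, 0)
= 3 * 3 * 3 * 3 * 3 * 3 * 3 * 3 * 1
= 6561


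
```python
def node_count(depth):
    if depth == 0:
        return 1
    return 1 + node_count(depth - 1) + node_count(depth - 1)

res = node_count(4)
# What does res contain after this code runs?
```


node_count(4)
= 1 + node_count(3) + node_count(3)
= 1 + 2 * node_count(3)
node_count(k) = 2^(k+1) - 1
node_count(0) = 1
node_count(1) = 3
node_count(2) = 7
node_count(3) = 15
node_count(4) = 31
node_count(4) = 2^5 - 1 = 31


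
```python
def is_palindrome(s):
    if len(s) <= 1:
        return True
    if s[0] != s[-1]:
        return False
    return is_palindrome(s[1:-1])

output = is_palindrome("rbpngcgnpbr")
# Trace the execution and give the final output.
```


is_palindrome("rbpngcgnpbr")
"rbpngcgnpbr": s[0]='r' == s[-1]='r' -> is_palindrome("bpngcgnpb")
"bpngcgnpb": s[0]='b' == s[-1]='b' -> is_palindrome("pngcgnp")
"pngcgnp": s[0]='p' == s[-1]='p' -> is_palindrome("ngcgn")
"ngcgn": s[0]='n' == s[-1]='n' -> is_palindrome("gcg")
"gcg": s[0]='g' == s[-1]='g' -> is_palindrome("c")
"c": len <= 1 -> True
= True


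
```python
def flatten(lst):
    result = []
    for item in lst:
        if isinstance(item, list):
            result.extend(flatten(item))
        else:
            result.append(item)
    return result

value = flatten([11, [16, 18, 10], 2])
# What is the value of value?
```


flatten([11, [16, 18, 10], 2])
Processing each element:
  11 is not a list -> append 11
  [16, 18, 10] is a list -> flatten recursively -> [16, 18, 10]
  2 is not a list -> append 2
= [11, 16, 18, 10, 2]


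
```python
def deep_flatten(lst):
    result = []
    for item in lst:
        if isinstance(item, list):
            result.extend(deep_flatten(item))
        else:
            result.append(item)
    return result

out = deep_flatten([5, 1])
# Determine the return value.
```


deep_flatten([5, 1])
Processing each element:
  5 is not a list -> append 5
  1 is not a list -> append 1
= [5, 1]


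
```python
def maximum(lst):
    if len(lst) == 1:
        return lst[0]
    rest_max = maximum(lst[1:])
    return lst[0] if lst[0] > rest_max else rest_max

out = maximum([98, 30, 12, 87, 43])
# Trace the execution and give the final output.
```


maximum([98, 30, 12, 87, 43])
= compare 98 with maximum([30, 12, 87, 43])
= compare 30 with maximum([12, 87, 43])
= compare 12 with maximum([87, 43])
= compare 87 with maximum([43])
Base: maximum([43]) = 43
compare 87 with 43: max = 87
compare 12 with 87: max = 87
compare 30 with 87: max = 87
compare 98 with 87: max = 98
= 98


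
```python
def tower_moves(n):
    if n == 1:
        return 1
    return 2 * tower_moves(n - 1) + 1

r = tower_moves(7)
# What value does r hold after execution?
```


tower_moves(7)
= 2 * tower_moves(6) + 1
= 2 * (2 * tower_moves(5) + 1) + 1
= 2 * (2 * (2 * tower_moves(4) + 1) + 1) + 1
= 2 * (2 * (2 * (2 * tower_moves(3) + 1) + 1) + 1) + 1
= 2 * (2 * (2 * (2 * (2 * tower_moves(2) + 1) + 1) + 1) + 1) + 1
= 2 * (2 * (2 * (2 * (2 * (2 * tower_moves(1) + 1) + 1) + 1) + 1) + 1) + 1
Now compute bottom-up:
tower_moves(1) = 1
tower_moves(2) = 2 * 1 + 1 = 3
tower_moves(3) = 2 * 3 + 1 = 7
tower_moves(4) = 2 * 7 + 1 = 15
tower_moves(5) = 2 * 15 + 1 = 31
tower_moves(6) = 2 * 31 + 1 = 63
tower_moves(7) = 2 * 63 + 1 = 127
= 127


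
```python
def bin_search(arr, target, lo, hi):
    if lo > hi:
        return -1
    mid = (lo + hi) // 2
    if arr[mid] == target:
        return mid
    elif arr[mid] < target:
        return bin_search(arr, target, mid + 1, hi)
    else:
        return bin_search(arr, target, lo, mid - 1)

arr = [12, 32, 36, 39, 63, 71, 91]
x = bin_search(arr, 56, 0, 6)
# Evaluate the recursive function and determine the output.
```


bin_search(arr, 56, 0, 6)
lo=0, hi=6, mid=3, arr[mid]=39
39 < 56, search right half
lo=4, hi=6, mid=5, arr[mid]=71
71 > 56, search left half
lo=4, hi=4, mid=4, arr[mid]=63
63 > 56, search left half
lo > hi, target not found, return -1
= -1


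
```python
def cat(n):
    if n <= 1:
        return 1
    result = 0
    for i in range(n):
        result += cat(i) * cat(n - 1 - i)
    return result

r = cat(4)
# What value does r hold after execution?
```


cat(4)
= sum of cat(i) * cat(4-1-i) for i in 0..3
First compute sub-values bottom-up:
  cat(0) = 1, cat(1) = 1
  cat(2) = 1*1 + 1*1 = 2
  cat(3) = 1*2 + 1*1 + 2*1 = 5
Now cat(4):
  cat(0)*cat(3) = 1*5 = 5
  cat(1)*cat(2) = 1*2 = 2
  cat(2)*cat(1) = 2*1 = 2
  cat(3)*cat(0) = 5*1 = 5
= 5 + 2 + 2 + 5
= 14


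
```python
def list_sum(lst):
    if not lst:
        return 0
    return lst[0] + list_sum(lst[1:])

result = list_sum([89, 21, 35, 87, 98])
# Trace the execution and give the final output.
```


list_sum([89, 21, 35, 87, 98])
= 89 + list_sum([21, 35, 87, 98])
= 89 + 21 + list_sum([35, 87, 98])
= 89 + 21 + 35 + list_sum([87, 98])
= 89 + 21 + 35 + 87 + list_sum([98])
= 89 + 21 + 35 + 87 + 98 + list_sum([])
= 89 + 21 + 35 + 87 + 98 + 0
= 330


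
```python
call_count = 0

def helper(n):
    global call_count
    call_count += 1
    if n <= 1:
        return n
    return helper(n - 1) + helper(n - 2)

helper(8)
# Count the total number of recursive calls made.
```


helper(8) calls helper(7) and helper(6); each non-base call branches into two more.
Let C(k) = total number of calls made by helper(k), including the call to helper(k) itself.
Base cases: C(0) = 1, C(1) = 1
Recurrence: C(k) = 1 + C(k-1) + C(k-2)
  C(2) = 1 + C(1) + C(0) = 1 + 1 + 1 = 3
  C(3) = 1 + C(2) + C(1) = 1 + 3 + 1 = 5
  C(4) = 1 + C(3) + C(2) = 1 + 5 + 3 = 9
  C(5) = 1 + C(4) + C(3) = 1 + 9 + 5 = 15
  C(6) = 1 + C(5) + C(4) = 1 + 15 + 9 = 25
  C(7) = 1 + C(6) + C(5) = 1 + 25 + 15 = 41
  C(8) = 1 + C(7) + C(6) = 1 + 41 + 25 = 67
Total calls = C(8) = 67


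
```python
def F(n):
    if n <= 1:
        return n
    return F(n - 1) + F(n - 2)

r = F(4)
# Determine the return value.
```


F(4)
= F(3) + F(2)
= (F(2) + F(1)) + F(2)
Computing bottom-up: F(0)=0, F(1)=1, F(2)=1, F(3)=2, F(4)=3
= 3


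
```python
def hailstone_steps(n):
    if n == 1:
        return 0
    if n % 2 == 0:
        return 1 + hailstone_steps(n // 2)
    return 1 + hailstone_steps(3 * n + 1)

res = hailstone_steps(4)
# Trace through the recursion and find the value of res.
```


hailstone_steps(4)
4 is even -> hailstone_steps(2)
2 is even -> hailstone_steps(1)
Reached 1 after 2 steps
= 2


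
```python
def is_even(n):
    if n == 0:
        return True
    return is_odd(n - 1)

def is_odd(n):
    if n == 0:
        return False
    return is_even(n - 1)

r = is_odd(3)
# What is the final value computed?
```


is_odd(3)
= is_even(2)
= is_odd(1)
= is_even(0)
n == 0: return True
= True


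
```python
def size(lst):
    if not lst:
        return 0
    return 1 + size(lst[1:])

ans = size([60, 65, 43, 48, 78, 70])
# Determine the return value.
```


size([60, 65, 43, 48, 78, 70])
= 1 + size([65, 43, 48, 78, 70])
= 1 + 1 + size([43, 48, 78, 70])
= 1 + 1 + 1 + size([48, 78, 70])
= 1 + 1 + 1 + 1 + size([78, 70])
= 1 + 1 + 1 + 1 + 1 + size([70])
= 1 + 1 + 1 + 1 + 1 + 1 + size([])
= 1 + 1 + 1 + 1 + 1 + 1 + 0
= 6


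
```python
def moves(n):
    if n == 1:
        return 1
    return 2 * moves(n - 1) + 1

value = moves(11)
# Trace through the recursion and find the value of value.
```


moves(11)
= 2 * moves(10) + 1
= 2 * (2 * moves(9) + 1) + 1
= 2 * (2 * (2 * moves(8) + 1) + 1) + 1
= 2 * (2 * (2 * (2 * moves(7) + 1) + 1) + 1) + 1
= 2 * (2 * (2 * (2 * (2 * moves(6) + 1) + 1) + 1) + 1) + 1
= 2 * (2 * (2 * (2 * (2 * (2 * moves(5) + 1) + 1) + 1) + 1) + 1) + 1
= 2 * (2 * (2 * (2 * (2 * (2 * (2 * moves(4) + 1) + 1) + 1) + 1) + 1) + 1) + 1
= 2 * (2 * (2 * (2 * (2 * (2 * (2 * (2 * moves(3) + 1) + 1) + 1) + 1) + 1) + 1) + 1) + 1
= 2 * (2 * (2 * (2 * (2 * (2 * (2 * (2 * (2 * moves(2) + 1) + 1) + 1) + 1) + 1) + 1) + 1) + 1) + 1
= 2 * (2 * (2 * (2 * (2 * (2 * (2 * (2 * (2 * (2 * moves(1) + 1) + 1) + 1) + 1) + 1) + 1) + 1) + 1) + 1) + 1
Now compute bottom-up:
moves(1) = 1
moves(2) = 2 * 1 + 1 = 3
moves(3) = 2 * 3 + 1 = 7
moves(4) = 2 * 7 + 1 = 15
moves(5) = 2 * 15 + 1 = 31
moves(6) = 2 * 31 + 1 = 63
moves(7) = 2 * 63 + 1 = 127
moves(8) = 2 * 127 + 1 = 255
moves(9) = 2 * 255 + 1 = 511
moves(10) = 2 * 511 + 1 = 1023
moves(11) = 2 * 1023 + 1 = 2047
= 2047


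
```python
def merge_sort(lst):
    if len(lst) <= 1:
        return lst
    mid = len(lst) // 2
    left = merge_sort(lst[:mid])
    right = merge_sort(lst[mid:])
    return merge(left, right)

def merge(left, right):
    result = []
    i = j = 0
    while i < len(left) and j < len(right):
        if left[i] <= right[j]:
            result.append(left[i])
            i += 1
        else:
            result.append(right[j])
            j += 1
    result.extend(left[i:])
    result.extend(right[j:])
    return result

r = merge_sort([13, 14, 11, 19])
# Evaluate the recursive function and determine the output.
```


merge_sort([13, 14, 11, 19])
Split into [13, 14] and [11, 19]
Left sorted: [13, 14]
Right sorted: [11, 19]
Merge [13, 14] and [11, 19]
= [11, 13, 14, 19]


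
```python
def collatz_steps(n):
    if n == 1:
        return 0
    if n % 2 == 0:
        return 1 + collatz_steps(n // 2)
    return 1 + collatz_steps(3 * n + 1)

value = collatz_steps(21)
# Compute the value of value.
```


collatz_steps(21)
21 is odd -> 3*21+1 = 64 -> collatz_steps(64)
64 is even -> collatz_steps(32)
32 is even -> collatz_steps(16)
16 is even -> collatz_steps(8)
8 is even -> collatz_steps(4)
4 is even -> collatz_steps(2)
2 is even -> collatz_steps(1)
Reached 1 after 7 steps
= 7


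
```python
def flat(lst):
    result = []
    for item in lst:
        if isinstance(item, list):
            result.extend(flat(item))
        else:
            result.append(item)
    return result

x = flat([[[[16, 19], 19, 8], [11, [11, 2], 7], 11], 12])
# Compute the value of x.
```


flat([[[[16, 19], 19, 8], [11, [11, 2], 7], 11], 12])
Processing each element:
  [[[16, 19], 19, 8], [11, [11, 2], 7], 11] is a list -> flat recursively -> [16, 19, 19, 8, 11, 11, 2, 7, 11]
  12 is not a list -> append 12
= [16, 19, 19, 8, 11, 11, 2, 7, 11, 12]


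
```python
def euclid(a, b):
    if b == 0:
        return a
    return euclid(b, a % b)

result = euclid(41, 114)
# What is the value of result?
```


euclid(41, 114)
= euclid(114, 41 % 114) = euclid(114, 41)
= euclid(41, 114 % 41) = euclid(41, 32)
= euclid(32, 41 % 32) = euclid(32, 9)
= euclid(9, 32 % 9) = euclid(9, 5)
= euclid(5, 9 % 5) = euclid(5, 4)
= euclid(4, 5 % 4) = euclid(4, 1)
= euclid(1, 4 % 1) = euclid(1, 0)
b == 0, return a = 1


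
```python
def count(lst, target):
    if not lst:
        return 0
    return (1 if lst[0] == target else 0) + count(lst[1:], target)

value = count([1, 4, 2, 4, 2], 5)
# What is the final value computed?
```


count([1, 4, 2, 4, 2], 5)
lst[0]=1 != 5: 0 + count([4, 2, 4, 2], 5)
lst[0]=4 != 5: 0 + count([2, 4, 2], 5)
lst[0]=2 != 5: 0 + count([4, 2], 5)
lst[0]=4 != 5: 0 + count([2], 5)
lst[0]=2 != 5: 0 + count([], 5)
= 0


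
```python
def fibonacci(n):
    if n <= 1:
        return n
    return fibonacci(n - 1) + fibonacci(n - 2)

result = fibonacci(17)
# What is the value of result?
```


fibonacci(17)
= fibonacci(16) + fibonacci(15)
= (fibonacci(15) + fibonacci(14)) + fibonacci(15)
Computing bottom-up: fibonacci(0)=0, fibonacci(1)=1, fibonacci(2)=1, fibonacci(3)=2, fibonacci(4)=3, fibonacci(5)=5, fibonacci(6)=8, fibonacci(7)=13, fibonacci(8)=21, fibonacci(9)=34, fibonacci(10)=55, fibonacci(11)=89, fibonacci(12)=144, fibonacci(13)=233, fibonacci(14)=377, fibonacci(15)=610, fibonacci(16)=987, fibonacci(17)=1597
= 1597


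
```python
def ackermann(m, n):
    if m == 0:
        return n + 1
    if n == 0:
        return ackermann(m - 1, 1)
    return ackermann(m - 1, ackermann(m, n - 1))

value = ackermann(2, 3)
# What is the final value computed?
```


ackermann(2, 3)
= ackermann(1, ackermann(2, 2))
First compute ackermann(2, 2) = 7
= ackermann(1, 7)
= 9


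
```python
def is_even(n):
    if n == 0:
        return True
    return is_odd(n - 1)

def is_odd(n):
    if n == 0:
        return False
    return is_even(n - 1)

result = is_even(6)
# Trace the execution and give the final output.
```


is_even(6)
= is_odd(5)
= is_even(4)
= is_odd(3)
= is_even(2)
= is_odd(1)
= is_even(0)
n == 0: return True
= True


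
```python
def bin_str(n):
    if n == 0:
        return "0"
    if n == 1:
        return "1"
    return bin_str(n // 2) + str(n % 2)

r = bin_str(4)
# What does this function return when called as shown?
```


bin_str(4)
= bin_str(2) + "0"
= bin_str(1) + "0" + "0"
= "1" + "0" + "0"
= "100"


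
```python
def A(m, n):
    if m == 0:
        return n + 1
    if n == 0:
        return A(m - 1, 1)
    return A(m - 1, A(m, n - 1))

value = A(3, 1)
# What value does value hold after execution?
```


A(3, 1)
= A(2, A(3, 0))
First compute A(3, 0) = 5
= A(2, 5)
= 13


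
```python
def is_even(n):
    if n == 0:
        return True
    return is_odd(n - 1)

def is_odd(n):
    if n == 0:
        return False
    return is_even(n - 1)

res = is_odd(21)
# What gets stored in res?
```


is_odd(21)
= is_even(20)
= is_odd(19)
= is_even(18)
= is_odd(17)
= is_even(16)
= is_odd(15)
= is_even(14)
= is_odd(13)
= is_even(12)
= is_odd(11)
= is_even(10)
= is_odd(9)
= is_even(8)
= is_odd(7)
= is_even(6)
= is_odd(5)
= is_even(4)
= is_odd(3)
= is_even(2)
= is_odd(1)
= is_even(0)
n == 0: return True
= True


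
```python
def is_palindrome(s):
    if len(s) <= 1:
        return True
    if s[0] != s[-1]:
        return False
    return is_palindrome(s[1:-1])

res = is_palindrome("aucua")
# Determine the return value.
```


is_palindrome("aucua")
"aucua": s[0]='a' == s[-1]='a' -> is_palindrome("ucu")
"ucu": s[0]='u' == s[-1]='u' -> is_palindrome("c")
"c": len <= 1 -> True
= True


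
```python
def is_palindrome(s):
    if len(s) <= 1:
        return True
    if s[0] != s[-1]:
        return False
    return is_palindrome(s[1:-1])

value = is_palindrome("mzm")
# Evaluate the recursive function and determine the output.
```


is_palindrome("mzm")
"mzm": s[0]='m' == s[-1]='m' -> is_palindrome("z")
"z": len <= 1 -> True
= True


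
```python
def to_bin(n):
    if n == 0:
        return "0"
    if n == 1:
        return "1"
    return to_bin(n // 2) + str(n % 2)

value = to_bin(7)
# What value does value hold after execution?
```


to_bin(7)
= to_bin(3) + "1"
= to_bin(1) + "1" + "1"
= "1" + "1" + "1"
= "111"


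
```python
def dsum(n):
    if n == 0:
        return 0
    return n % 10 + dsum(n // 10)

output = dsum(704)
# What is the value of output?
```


dsum(704)
= 4 + dsum(70)
= 4 + 0 + dsum(7)
= 4 + 0 + 7 + dsum(0)
= 4 + 0 + 7 + 0
= 11


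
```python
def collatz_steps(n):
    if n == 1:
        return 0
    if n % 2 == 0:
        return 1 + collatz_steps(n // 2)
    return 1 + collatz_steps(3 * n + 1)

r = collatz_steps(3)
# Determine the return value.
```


collatz_steps(3)
3 is odd -> 3*3+1 = 10 -> collatz_steps(10)
10 is even -> collatz_steps(5)
5 is odd -> 3*5+1 = 16 -> collatz_steps(16)
16 is even -> collatz_steps(8)
8 is even -> collatz_steps(4)
4 is even -> collatz_steps(2)
2 is even -> collatz_steps(1)
Reached 1 after 7 steps
= 7


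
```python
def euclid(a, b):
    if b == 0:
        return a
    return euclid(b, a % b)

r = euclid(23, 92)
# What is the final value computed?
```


euclid(23, 92)
= euclid(92, 23 % 92) = euclid(92, 23)
= euclid(23, 92 % 23) = euclid(23, 0)
b == 0, return a = 23


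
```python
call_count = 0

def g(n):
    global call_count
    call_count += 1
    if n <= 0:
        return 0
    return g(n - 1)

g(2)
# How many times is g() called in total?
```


g(2) calls g(1) calls ... calls g(0)
Total calls: 2 + 1 (for base case) = 3


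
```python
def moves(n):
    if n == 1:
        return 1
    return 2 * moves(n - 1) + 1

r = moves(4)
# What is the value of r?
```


moves(4)
= 2 * moves(3) + 1
= 2 * (2 * moves(2) + 1) + 1
= 2 * (2 * (2 * moves(1) + 1) + 1) + 1
Now compute bottom-up:
moves(1) = 1
moves(2) = 2 * 1 + 1 = 3
moves(3) = 2 * 3 + 1 = 7
moves(4) = 2 * 7 + 1 = 15
= 15


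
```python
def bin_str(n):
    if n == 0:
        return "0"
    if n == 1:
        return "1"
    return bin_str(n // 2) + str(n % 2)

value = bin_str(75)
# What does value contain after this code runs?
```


bin_str(75)
= bin_str(37) + "1"
= bin_str(18) + "1" + "1"
= bin_str(9) + "0" + "1" + "1"
= bin_str(4) + "1" + "0" + "1" + "1"
= bin_str(2) + "0" + "1" + "0" + "1" + "1"
= bin_str(1) + "0" + "0" + "1" + "0" + "1" + "1"
= "1" + "0" + "0" + "1" + "0" + "1" + "1"
= "1001011"


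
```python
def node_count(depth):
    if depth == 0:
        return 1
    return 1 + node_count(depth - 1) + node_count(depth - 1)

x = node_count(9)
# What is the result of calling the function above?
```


node_count(9)
= 1 + node_count(8) + node_count(8)
= 1 + 2 * node_count(8)
node_count(k) = 2^(k+1) - 1
node_count(0) = 1
node_count(1) = 3
node_count(2) = 7
node_count(3) = 15
node_count(4) = 31
node_count(9) = 2^10 - 1 = 1023


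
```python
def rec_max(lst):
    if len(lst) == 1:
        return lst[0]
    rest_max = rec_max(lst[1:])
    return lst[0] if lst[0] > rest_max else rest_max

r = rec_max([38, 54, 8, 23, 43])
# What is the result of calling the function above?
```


rec_max([38, 54, 8, 23, 43])
= compare 38 with rec_max([54, 8, 23, 43])
= compare 54 with rec_max([8, 23, 43])
= compare 8 with rec_max([23, 43])
= compare 23 with rec_max([43])
Base: rec_max([43]) = 43
compare 23 with 43: max = 43
compare 8 with 43: max = 43
compare 54 with 43: max = 54
compare 38 with 54: max = 54
= 54


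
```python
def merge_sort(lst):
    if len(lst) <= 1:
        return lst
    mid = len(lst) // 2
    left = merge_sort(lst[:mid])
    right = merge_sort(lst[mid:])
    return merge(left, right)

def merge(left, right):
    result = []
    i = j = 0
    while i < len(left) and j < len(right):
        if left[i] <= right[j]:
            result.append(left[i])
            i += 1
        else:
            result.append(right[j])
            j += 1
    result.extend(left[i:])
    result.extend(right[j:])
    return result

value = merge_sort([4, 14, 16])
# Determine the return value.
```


merge_sort([4, 14, 16])
Split into [4] and [14, 16]
Left sorted: [4]
Right sorted: [14, 16]
Merge [4] and [14, 16]
= [4, 14, 16]


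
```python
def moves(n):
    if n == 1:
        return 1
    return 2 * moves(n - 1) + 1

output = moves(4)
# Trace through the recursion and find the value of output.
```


moves(4)
= 2 * moves(3) + 1
= 2 * (2 * moves(2) + 1) + 1
= 2 * (2 * (2 * moves(1) + 1) + 1) + 1
Now compute bottom-up:
moves(1) = 1
moves(2) = 2 * 1 + 1 = 3
moves(3) = 2 * 3 + 1 = 7
moves(4) = 2 * 7 + 1 = 15
= 15


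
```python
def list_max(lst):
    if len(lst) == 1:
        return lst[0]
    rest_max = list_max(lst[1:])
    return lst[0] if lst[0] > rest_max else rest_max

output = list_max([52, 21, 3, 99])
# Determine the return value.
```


list_max([52, 21, 3, 99])
= compare 52 with list_max([21, 3, 99])
= compare 21 with list_max([3, 99])
= compare 3 with list_max([99])
Base: list_max([99]) = 99
compare 3 with 99: max = 99
compare 21 with 99: max = 99
compare 52 with 99: max = 99
= 99


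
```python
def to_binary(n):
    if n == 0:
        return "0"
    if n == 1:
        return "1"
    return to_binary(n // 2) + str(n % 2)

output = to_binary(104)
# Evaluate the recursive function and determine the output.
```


to_binary(104)
= to_binary(52) + "0"
= to_binary(26) + "0" + "0"
= to_binary(13) + "0" + "0" + "0"
= to_binary(6) + "1" + "0" + "0" + "0"
= to_binary(3) + "0" + "1" + "0" + "0" + "0"
= to_binary(1) + "1" + "0" + "1" + "0" + "0" + "0"
= "1" + "1" + "0" + "1" + "0" + "0" + "0"
= "1101000"


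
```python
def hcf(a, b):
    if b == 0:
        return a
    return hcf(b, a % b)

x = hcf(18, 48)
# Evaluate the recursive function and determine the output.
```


hcf(18, 48)
= hcf(48, 18 % 48) = hcf(48, 18)
= hcf(18, 48 % 18) = hcf(18, 12)
= hcf(12, 18 % 12) = hcf(12, 6)
= hcf(6, 12 % 6) = hcf(6, 0)
b == 0, return a = 6


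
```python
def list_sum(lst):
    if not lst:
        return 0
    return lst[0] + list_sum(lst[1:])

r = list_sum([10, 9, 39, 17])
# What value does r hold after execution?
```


list_sum([10, 9, 39, 17])
= 10 + list_sum([9, 39, 17])
= 10 + 9 + list_sum([39, 17])
= 10 + 9 + 39 + list_sum([17])
= 10 + 9 + 39 + 17 + list_sum([])
= 10 + 9 + 39 + 17 + 0
= 75


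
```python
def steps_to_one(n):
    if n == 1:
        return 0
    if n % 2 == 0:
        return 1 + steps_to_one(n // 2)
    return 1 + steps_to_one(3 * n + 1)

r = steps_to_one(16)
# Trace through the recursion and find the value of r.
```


steps_to_one(16)
16 is even -> steps_to_one(8)
8 is even -> steps_to_one(4)
4 is even -> steps_to_one(2)
2 is even -> steps_to_one(1)
Reached 1 after 4 steps
= 4


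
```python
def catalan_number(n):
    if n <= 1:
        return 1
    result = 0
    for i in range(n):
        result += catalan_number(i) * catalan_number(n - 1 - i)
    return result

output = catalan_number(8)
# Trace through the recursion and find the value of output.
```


catalan_number(8)
= sum of catalan_number(i) * catalan_number(8-1-i) for i in 0..7
First compute sub-values bottom-up:
  catalan_number(0) = 1, catalan_number(1) = 1
  catalan_number(2) = 1*1 + 1*1 = 2
  catalan_number(3) = 1*2 + 1*1 + 2*1 = 5
  catalan_number(4) = 1*5 + 1*2 + 2*1 + 5*1 = 14
  catalan_number(5) = 1*14 + 1*5 + 2*2 + 5*1 + 14*1 = 42
  catalan_number(6) = 1*42 + 1*14 + 2*5 + 5*2 + 14*1 + 42*1 = 132
  catalan_number(7) = 1*132 + 1*42 + 2*14 + 5*5 + 14*2 + 42*1 + 132*1 = 429
Now catalan_number(8):
  catalan_number(0)*catalan_number(7) = 1*429 = 429
  catalan_number(1)*catalan_number(6) = 1*132 = 132
  catalan_number(2)*catalan_number(5) = 2*42 = 84
  catalan_number(3)*catalan_number(4) = 5*14 = 70
  catalan_number(4)*catalan_number(3) = 14*5 = 70
  catalan_number(5)*catalan_number(2) = 42*2 = 84
  catalan_number(6)*catalan_number(1) = 132*1 = 132
  catalan_number(7)*catalan_number(0) = 429*1 = 429
= 429 + 132 + 84 + 70 + 70 + 84 + 132 + 429
= 1430


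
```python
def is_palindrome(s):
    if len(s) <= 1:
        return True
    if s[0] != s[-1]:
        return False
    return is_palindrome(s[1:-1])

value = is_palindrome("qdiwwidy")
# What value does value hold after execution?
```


is_palindrome("qdiwwidy")
"qdiwwidy": s[0]='q' != s[-1]='y' -> False
= False


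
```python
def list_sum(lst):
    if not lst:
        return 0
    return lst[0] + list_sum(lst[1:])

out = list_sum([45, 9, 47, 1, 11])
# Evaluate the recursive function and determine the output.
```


list_sum([45, 9, 47, 1, 11])
= 45 + list_sum([9, 47, 1, 11])
= 45 + 9 + list_sum([47, 1, 11])
= 45 + 9 + 47 + list_sum([1, 11])
= 45 + 9 + 47 + 1 + list_sum([11])
= 45 + 9 + 47 + 1 + 11 + list_sum([])
= 45 + 9 + 47 + 1 + 11 + 0
= 113


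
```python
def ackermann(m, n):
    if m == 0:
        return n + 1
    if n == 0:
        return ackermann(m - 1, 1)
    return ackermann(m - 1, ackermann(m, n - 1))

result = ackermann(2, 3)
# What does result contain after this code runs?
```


ackermann(2, 3)
= ackermann(1, ackermann(2, 2))
First compute ackermann(2, 2) = 7
= ackermann(1, 7)
= 9


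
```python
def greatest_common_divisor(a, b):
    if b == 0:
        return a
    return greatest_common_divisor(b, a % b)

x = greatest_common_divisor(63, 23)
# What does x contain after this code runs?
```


greatest_common_divisor(63, 23)
= greatest_common_divisor(23, 63 % 23) = greatest_common_divisor(23, 17)
= greatest_common_divisor(17, 23 % 17) = greatest_common_divisor(17, 6)
= greatest_common_divisor(6, 17 % 6) = greatest_common_divisor(6, 5)
= greatest_common_divisor(5, 6 % 5) = greatest_common_divisor(5, 1)
= greatest_common_divisor(1, 5 % 1) = greatest_common_divisor(1, 0)
b == 0, return a = 1


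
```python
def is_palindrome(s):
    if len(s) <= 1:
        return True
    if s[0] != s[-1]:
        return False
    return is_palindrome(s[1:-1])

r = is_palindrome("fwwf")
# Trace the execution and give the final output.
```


is_palindrome("fwwf")
"fwwf": s[0]='f' == s[-1]='f' -> is_palindrome("ww")
"ww": s[0]='w' == s[-1]='w' -> is_palindrome("")
"": len <= 1 -> True
= True


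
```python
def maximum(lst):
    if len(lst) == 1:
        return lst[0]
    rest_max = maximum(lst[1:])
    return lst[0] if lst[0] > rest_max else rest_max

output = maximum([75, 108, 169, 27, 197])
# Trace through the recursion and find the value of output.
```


maximum([75, 108, 169, 27, 197])
= compare 75 with maximum([108, 169, 27, 197])
= compare 108 with maximum([169, 27, 197])
= compare 169 with maximum([27, 197])
= compare 27 with maximum([197])
Base: maximum([197]) = 197
compare 27 with 197: max = 197
compare 169 with 197: max = 197
compare 108 with 197: max = 197
compare 75 with 197: max = 197
= 197


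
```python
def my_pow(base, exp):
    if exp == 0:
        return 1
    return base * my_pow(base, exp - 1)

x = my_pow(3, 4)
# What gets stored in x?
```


my_pow(3, 4)
= 3 * my_pow(3, 3)
= 3 * 3 * my_pow(3, 2)
= 3 * 3 * 3 * my_pow(3, 1)
= 3 * 3 * 3 * 3 * my_pow(3, 0)
= 3 * 3 * 3 * 3 * 1
= 81


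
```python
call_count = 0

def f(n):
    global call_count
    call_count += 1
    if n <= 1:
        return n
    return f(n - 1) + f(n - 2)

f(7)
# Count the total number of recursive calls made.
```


f(7) calls f(6) and f(5); each non-base call branches into two more.
Let C(k) = total number of calls made by f(k), including the call to f(k) itself.
Base cases: C(0) = 1, C(1) = 1
Recurrence: C(k) = 1 + C(k-1) + C(k-2)
  C(2) = 1 + C(1) + C(0) = 1 + 1 + 1 = 3
  C(3) = 1 + C(2) + C(1) = 1 + 3 + 1 = 5
  C(4) = 1 + C(3) + C(2) = 1 + 5 + 3 = 9
  C(5) = 1 + C(4) + C(3) = 1 + 9 + 5 = 15
  C(6) = 1 + C(5) + C(4) = 1 + 15 + 9 = 25
  C(7) = 1 + C(6) + C(5) = 1 + 25 + 15 = 41
Total calls = C(7) = 41


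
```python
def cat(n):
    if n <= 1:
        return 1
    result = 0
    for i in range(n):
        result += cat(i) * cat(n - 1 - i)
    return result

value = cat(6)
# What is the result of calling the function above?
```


cat(6)
= sum of cat(i) * cat(6-1-i) for i in 0..5
First compute sub-values bottom-up:
  cat(0) = 1, cat(1) = 1
  cat(2) = 1*1 + 1*1 = 2
  cat(3) = 1*2 + 1*1 + 2*1 = 5
  cat(4) = 1*5 + 1*2 + 2*1 + 5*1 = 14
  cat(5) = 1*14 + 1*5 + 2*2 + 5*1 + 14*1 = 42
Now cat(6):
  cat(0)*cat(5) = 1*42 = 42
  cat(1)*cat(4) = 1*14 = 14
  cat(2)*cat(3) = 2*5 = 10
  cat(3)*cat(2) = 5*2 = 10
  cat(4)*cat(1) = 14*1 = 14
  cat(5)*cat(0) = 42*1 = 42
= 42 + 14 + 10 + 10 + 14 + 42
= 132


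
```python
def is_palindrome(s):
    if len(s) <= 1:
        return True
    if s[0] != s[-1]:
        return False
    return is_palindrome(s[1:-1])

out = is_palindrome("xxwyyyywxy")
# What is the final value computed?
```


is_palindrome("xxwyyyywxy")
"xxwyyyywxy": s[0]='x' != s[-1]='y' -> False
= False


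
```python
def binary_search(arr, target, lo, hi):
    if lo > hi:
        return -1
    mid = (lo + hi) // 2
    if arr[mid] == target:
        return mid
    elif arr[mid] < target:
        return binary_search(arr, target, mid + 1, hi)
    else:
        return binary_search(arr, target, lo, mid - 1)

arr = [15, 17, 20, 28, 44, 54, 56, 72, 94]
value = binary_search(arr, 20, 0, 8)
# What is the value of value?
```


binary_search(arr, 20, 0, 8)
lo=0, hi=8, mid=4, arr[mid]=44
44 > 20, search left half
lo=0, hi=3, mid=1, arr[mid]=17
17 < 20, search right half
lo=2, hi=3, mid=2, arr[mid]=20
arr[2] == 20, found at index 2
= 2


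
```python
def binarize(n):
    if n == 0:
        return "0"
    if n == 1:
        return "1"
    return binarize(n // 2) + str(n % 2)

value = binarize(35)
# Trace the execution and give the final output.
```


binarize(35)
= binarize(17) + "1"
= binarize(8) + "1" + "1"
= binarize(4) + "0" + "1" + "1"
= binarize(2) + "0" + "0" + "1" + "1"
= binarize(1) + "0" + "0" + "0" + "1" + "1"
= "1" + "0" + "0" + "0" + "1" + "1"
= "100011"


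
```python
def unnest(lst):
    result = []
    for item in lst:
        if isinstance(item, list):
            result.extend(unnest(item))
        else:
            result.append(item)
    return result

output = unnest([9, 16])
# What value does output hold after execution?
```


unnest([9, 16])
Processing each element:
  9 is not a list -> append 9
  16 is not a list -> append 16
= [9, 16]


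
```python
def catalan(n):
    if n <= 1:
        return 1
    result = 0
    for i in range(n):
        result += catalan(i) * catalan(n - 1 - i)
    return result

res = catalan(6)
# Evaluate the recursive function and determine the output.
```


catalan(6)
= sum of catalan(i) * catalan(6-1-i) for i in 0..5
First compute sub-values bottom-up:
  catalan(0) = 1, catalan(1) = 1
  catalan(2) = 1*1 + 1*1 = 2
  catalan(3) = 1*2 + 1*1 + 2*1 = 5
  catalan(4) = 1*5 + 1*2 + 2*1 + 5*1 = 14
  catalan(5) = 1*14 + 1*5 + 2*2 + 5*1 + 14*1 = 42
Now catalan(6):
  catalan(0)*catalan(5) = 1*42 = 42
  catalan(1)*catalan(4) = 1*14 = 14
  catalan(2)*catalan(3) = 2*5 = 10
  catalan(3)*catalan(2) = 5*2 = 10
  catalan(4)*catalan(1) = 14*1 = 14
  catalan(5)*catalan(0) = 42*1 = 42
= 42 + 14 + 10 + 10 + 14 + 42
= 132


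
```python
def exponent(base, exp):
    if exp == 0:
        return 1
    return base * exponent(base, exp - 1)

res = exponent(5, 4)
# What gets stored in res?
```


exponent(5, 4)
= 5 * exponent(5, 3)
= 5 * 5 * exponent(5, 2)
= 5 * 5 * 5 * exponent(5, 1)
= 5 * 5 * 5 * 5 * exponent(5, 0)
= 5 * 5 * 5 * 5 * 1
= 625


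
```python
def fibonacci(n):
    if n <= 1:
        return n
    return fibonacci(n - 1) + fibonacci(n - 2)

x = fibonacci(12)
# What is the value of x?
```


fibonacci(12)
= fibonacci(11) + fibonacci(10)
= (fibonacci(10) + fibonacci(9)) + fibonacci(10)
Computing bottom-up: fibonacci(0)=0, fibonacci(1)=1, fibonacci(2)=1, fibonacci(3)=2, fibonacci(4)=3, fibonacci(5)=5, fibonacci(6)=8, fibonacci(7)=13, fibonacci(8)=21, fibonacci(9)=34, fibonacci(10)=55, fibonacci(11)=89, fibonacci(12)=144
= 144


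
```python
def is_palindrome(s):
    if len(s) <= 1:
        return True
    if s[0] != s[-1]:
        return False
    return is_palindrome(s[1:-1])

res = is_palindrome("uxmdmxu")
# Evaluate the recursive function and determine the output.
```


is_palindrome("uxmdmxu")
"uxmdmxu": s[0]='u' == s[-1]='u' -> is_palindrome("xmdmx")
"xmdmx": s[0]='x' == s[-1]='x' -> is_palindrome("mdm")
"mdm": s[0]='m' == s[-1]='m' -> is_palindrome("d")
"d": len <= 1 -> True
= True


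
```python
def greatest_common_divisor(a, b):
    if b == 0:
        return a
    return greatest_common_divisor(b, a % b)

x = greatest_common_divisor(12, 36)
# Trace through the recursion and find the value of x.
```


greatest_common_divisor(12, 36)
= greatest_common_divisor(36, 12 % 36) = greatest_common_divisor(36, 12)
= greatest_common_divisor(12, 36 % 12) = greatest_common_divisor(12, 0)
b == 0, return a = 12


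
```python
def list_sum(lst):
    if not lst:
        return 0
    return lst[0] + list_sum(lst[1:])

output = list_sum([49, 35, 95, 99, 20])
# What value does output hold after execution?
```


list_sum([49, 35, 95, 99, 20])
= 49 + list_sum([35, 95, 99, 20])
= 49 + 35 + list_sum([95, 99, 20])
= 49 + 35 + 95 + list_sum([99, 20])
= 49 + 35 + 95 + 99 + list_sum([20])
= 49 + 35 + 95 + 99 + 20 + list_sum([])
= 49 + 35 + 95 + 99 + 20 + 0
= 298


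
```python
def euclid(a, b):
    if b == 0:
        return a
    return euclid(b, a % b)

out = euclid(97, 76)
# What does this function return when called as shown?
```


euclid(97, 76)
= euclid(76, 97 % 76) = euclid(76, 21)
= euclid(21, 76 % 21) = euclid(21, 13)
= euclid(13, 21 % 13) = euclid(13, 8)
= euclid(8, 13 % 8) = euclid(8, 5)
= euclid(5, 8 % 5) = euclid(5, 3)
= euclid(3, 5 % 3) = euclid(3, 2)
= euclid(2, 3 % 2) = euclid(2, 1)
= euclid(1, 2 % 1) = euclid(1, 0)
b == 0, return a = 1


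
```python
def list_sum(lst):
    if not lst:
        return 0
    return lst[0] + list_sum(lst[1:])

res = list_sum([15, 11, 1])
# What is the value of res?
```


list_sum([15, 11, 1])
= 15 + list_sum([11, 1])
= 15 + 11 + list_sum([1])
= 15 + 11 + 1 + list_sum([])
= 15 + 11 + 1 + 0
= 27


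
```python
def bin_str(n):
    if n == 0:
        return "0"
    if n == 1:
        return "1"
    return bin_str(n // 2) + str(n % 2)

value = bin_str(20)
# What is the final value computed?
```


bin_str(20)
= bin_str(10) + "0"
= bin_str(5) + "0" + "0"
= bin_str(2) + "1" + "0" + "0"
= bin_str(1) + "0" + "1" + "0" + "0"
= "1" + "0" + "1" + "0" + "0"
= "10100"


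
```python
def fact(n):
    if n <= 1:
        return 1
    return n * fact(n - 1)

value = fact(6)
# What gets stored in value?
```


fact(6)
= 6 * fact(5)
= 6 * 5 * fact(4)
= 6 * 5 * 4 * fact(3)
= 6 * 5 * 4 * 3 * fact(2)
= 6 * 5 * 4 * 3 * 2 * fact(1)
= 6 * 5 * 4 * 3 * 2 * 1
= 720


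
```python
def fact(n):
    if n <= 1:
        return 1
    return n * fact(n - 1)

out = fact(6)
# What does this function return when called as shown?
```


fact(6)
= 6 * fact(5)
= 6 * 5 * fact(4)
= 6 * 5 * 4 * fact(3)
= 6 * 5 * 4 * 3 * fact(2)
= 6 * 5 * 4 * 3 * 2 * fact(1)
= 6 * 5 * 4 * 3 * 2 * 1
= 720


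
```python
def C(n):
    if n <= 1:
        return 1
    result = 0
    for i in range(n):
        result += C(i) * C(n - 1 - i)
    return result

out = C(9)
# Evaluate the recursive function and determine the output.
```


C(9)
= sum of C(i) * C(9-1-i) for i in 0..8
First compute sub-values bottom-up:
  C(0) = 1, C(1) = 1
  C(2) = 1*1 + 1*1 = 2
  C(3) = 1*2 + 1*1 + 2*1 = 5
  C(4) = 1*5 + 1*2 + 2*1 + 5*1 = 14
  C(5) = 1*14 + 1*5 + 2*2 + 5*1 + 14*1 = 42
  C(6) = 1*42 + 1*14 + 2*5 + 5*2 + 14*1 + 42*1 = 132
  C(7) = 1*132 + 1*42 + 2*14 + 5*5 + 14*2 + 42*1 + 132*1 = 429
  C(8) = 1*429 + 1*132 + 2*42 + 5*14 + 14*5 + 42*2 + 132*1 + 429*1 = 1430
Now C(9):
  C(0)*C(8) = 1*1430 = 1430
  C(1)*C(7) = 1*429 = 429
  C(2)*C(6) = 2*132 = 264
  C(3)*C(5) = 5*42 = 210
  C(4)*C(4) = 14*14 = 196
  C(5)*C(3) = 42*5 = 210
  C(6)*C(2) = 132*2 = 264
  C(7)*C(1) = 429*1 = 429
  C(8)*C(0) = 1430*1 = 1430
= 1430 + 429 + 264 + 210 + 196 + 210 + 264 + 429 + 1430
= 4862


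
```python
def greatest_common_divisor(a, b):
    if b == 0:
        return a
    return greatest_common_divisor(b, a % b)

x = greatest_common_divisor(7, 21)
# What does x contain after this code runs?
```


greatest_common_divisor(7, 21)
= greatest_common_divisor(21, 7 % 21) = greatest_common_divisor(21, 7)
= greatest_common_divisor(7, 21 % 7) = greatest_common_divisor(7, 0)
b == 0, return a = 7


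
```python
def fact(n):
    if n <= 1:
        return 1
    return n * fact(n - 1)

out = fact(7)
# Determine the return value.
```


fact(7)
= 7 * fact(6)
= 7 * 6 * fact(5)
= 7 * 6 * 5 * fact(4)
= 7 * 6 * 5 * 4 * fact(3)
= 7 * 6 * 5 * 4 * 3 * fact(2)
= 7 * 6 * 5 * 4 * 3 * 2 * fact(1)
= 7 * 6 * 5 * 4 * 3 * 2 * 1
= 5040


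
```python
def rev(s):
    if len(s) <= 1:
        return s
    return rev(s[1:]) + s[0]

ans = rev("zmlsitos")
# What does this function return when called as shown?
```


rev("zmlsitos")
= rev("mlsitos") + "z"
= rev("lsitos") + "m" + "z"
= rev("sitos") + "l" + "m" + "z"
= rev("itos") + "s" + "l" + "m" + "z"
= rev("tos") + "i" + "s" + "l" + "m" + "z"
= rev("os") + "t" + "i" + "s" + "l" + "m" + "z"
= rev("s") + "o" + "t" + "i" + "s" + "l" + "m" + "z"
= "s" + "o" + "t" + "i" + "s" + "l" + "m" + "z"
= "sotislmz"


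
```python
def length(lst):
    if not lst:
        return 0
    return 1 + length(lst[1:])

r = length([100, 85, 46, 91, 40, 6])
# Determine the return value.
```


length([100, 85, 46, 91, 40, 6])
= 1 + length([85, 46, 91, 40, 6])
= 1 + 1 + length([46, 91, 40, 6])
= 1 + 1 + 1 + length([91, 40, 6])
= 1 + 1 + 1 + 1 + length([40, 6])
= 1 + 1 + 1 + 1 + 1 + length([6])
= 1 + 1 + 1 + 1 + 1 + 1 + length([])
= 1 + 1 + 1 + 1 + 1 + 1 + 0
= 6


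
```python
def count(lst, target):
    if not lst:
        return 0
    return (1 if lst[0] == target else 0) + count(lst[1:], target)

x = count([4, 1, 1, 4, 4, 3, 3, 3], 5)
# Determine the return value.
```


count([4, 1, 1, 4, 4, 3, 3, 3], 5)
lst[0]=4 != 5: 0 + count([1, 1, 4, 4, 3, 3, 3], 5)
lst[0]=1 != 5: 0 + count([1, 4, 4, 3, 3, 3], 5)
lst[0]=1 != 5: 0 + count([4, 4, 3, 3, 3], 5)
lst[0]=4 != 5: 0 + count([4, 3, 3, 3], 5)
lst[0]=4 != 5: 0 + count([3, 3, 3], 5)
lst[0]=3 != 5: 0 + count([3, 3], 5)
lst[0]=3 != 5: 0 + count([3], 5)
lst[0]=3 != 5: 0 + count([], 5)
= 0


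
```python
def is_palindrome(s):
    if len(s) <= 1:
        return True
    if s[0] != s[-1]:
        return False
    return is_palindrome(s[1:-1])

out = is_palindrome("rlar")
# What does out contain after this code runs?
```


is_palindrome("rlar")
"rlar": s[0]='r' == s[-1]='r' -> is_palindrome("la")
"la": s[0]='l' != s[-1]='a' -> False
= False


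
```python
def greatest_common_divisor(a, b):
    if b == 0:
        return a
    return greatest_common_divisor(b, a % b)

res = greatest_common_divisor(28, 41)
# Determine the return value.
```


greatest_common_divisor(28, 41)
= greatest_common_divisor(41, 28 % 41) = greatest_common_divisor(41, 28)
= greatest_common_divisor(28, 41 % 28) = greatest_common_divisor(28, 13)
= greatest_common_divisor(13, 28 % 13) = greatest_common_divisor(13, 2)
= greatest_common_divisor(2, 13 % 2) = greatest_common_divisor(2, 1)
= greatest_common_divisor(1, 2 % 1) = greatest_common_divisor(1, 0)
b == 0, return a = 1


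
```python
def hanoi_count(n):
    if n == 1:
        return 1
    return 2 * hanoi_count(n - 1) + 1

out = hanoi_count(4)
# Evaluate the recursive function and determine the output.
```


hanoi_count(4)
= 2 * hanoi_count(3) + 1
= 2 * (2 * hanoi_count(2) + 1) + 1
= 2 * (2 * (2 * hanoi_count(1) + 1) + 1) + 1
Now compute bottom-up:
hanoi_count(1) = 1
hanoi_count(2) = 2 * 1 + 1 = 3
hanoi_count(3) = 2 * 3 + 1 = 7
hanoi_count(4) = 2 * 7 + 1 = 15
= 15


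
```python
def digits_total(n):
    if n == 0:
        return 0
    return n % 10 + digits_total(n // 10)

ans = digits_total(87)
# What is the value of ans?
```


digits_total(87)
= 7 + digits_total(8)
= 7 + 8 + digits_total(0)
= 7 + 8 + 0
= 15


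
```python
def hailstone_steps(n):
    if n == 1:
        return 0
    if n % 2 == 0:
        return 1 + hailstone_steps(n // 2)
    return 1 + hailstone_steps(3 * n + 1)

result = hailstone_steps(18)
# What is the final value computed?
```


hailstone_steps(18)
18 is even -> hailstone_steps(9)
9 is odd -> 3*9+1 = 28 -> hailstone_steps(28)
28 is even -> hailstone_steps(14)
14 is even -> hailstone_steps(7)
7 is odd -> 3*7+1 = 22 -> hailstone_steps(22)
22 is even -> hailstone_steps(11)
11 is odd -> 3*11+1 = 34 -> hailstone_steps(34)
34 is even -> hailstone_steps(17)
17 is odd -> 3*17+1 = 52 -> hailstone_steps(52)
52 is even -> hailstone_steps(26)
26 is even -> hailstone_steps(13)
13 is odd -> 3*13+1 = 40 -> hailstone_steps(40)
40 is even -> hailstone_steps(20)
20 is even -> hailstone_steps(10)
10 is even -> hailstone_steps(5)
5 is odd -> 3*5+1 = 16 -> hailstone_steps(16)
16 is even -> hailstone_steps(8)
8 is even -> hailstone_steps(4)
4 is even -> hailstone_steps(2)
2 is even -> hailstone_steps(1)
Reached 1 after 20 steps
= 20


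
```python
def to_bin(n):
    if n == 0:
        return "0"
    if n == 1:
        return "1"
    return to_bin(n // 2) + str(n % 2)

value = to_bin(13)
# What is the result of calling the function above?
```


to_bin(13)
= to_bin(6) + "1"
= to_bin(3) + "0" + "1"
= to_bin(1) + "1" + "0" + "1"
= "1" + "1" + "0" + "1"
= "1101"
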